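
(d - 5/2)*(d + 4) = d^2 + 3*d/2 - 10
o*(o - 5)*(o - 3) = o^3 - 8*o^2 + 15*o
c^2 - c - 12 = (c - 4)*(c + 3)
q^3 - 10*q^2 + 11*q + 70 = (q - 7)*(q - 5)*(q + 2)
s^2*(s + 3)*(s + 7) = s^4 + 10*s^3 + 21*s^2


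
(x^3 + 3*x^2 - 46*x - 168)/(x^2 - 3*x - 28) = x + 6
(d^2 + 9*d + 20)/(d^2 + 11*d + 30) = (d + 4)/(d + 6)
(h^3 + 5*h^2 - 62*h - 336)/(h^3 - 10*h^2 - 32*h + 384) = (h + 7)/(h - 8)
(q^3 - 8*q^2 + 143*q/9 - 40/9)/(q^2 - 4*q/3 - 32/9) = (3*q^2 - 16*q + 5)/(3*q + 4)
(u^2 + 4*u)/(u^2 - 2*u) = (u + 4)/(u - 2)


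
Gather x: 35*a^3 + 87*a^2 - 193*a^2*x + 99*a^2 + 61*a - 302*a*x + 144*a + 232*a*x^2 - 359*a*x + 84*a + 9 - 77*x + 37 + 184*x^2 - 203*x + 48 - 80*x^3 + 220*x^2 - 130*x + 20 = 35*a^3 + 186*a^2 + 289*a - 80*x^3 + x^2*(232*a + 404) + x*(-193*a^2 - 661*a - 410) + 114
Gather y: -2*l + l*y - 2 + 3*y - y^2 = -2*l - y^2 + y*(l + 3) - 2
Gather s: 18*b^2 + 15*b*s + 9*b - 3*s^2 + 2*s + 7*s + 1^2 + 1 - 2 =18*b^2 + 9*b - 3*s^2 + s*(15*b + 9)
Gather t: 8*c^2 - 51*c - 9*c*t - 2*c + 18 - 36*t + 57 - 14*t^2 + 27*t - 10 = 8*c^2 - 53*c - 14*t^2 + t*(-9*c - 9) + 65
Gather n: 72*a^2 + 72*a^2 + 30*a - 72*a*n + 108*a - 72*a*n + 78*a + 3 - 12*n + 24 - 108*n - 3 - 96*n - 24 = 144*a^2 + 216*a + n*(-144*a - 216)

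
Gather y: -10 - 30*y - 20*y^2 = -20*y^2 - 30*y - 10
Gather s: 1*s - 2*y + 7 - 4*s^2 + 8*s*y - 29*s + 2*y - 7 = -4*s^2 + s*(8*y - 28)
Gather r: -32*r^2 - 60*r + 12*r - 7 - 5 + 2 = -32*r^2 - 48*r - 10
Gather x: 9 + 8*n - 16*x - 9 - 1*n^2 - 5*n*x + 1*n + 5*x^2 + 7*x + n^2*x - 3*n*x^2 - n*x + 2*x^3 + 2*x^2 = -n^2 + 9*n + 2*x^3 + x^2*(7 - 3*n) + x*(n^2 - 6*n - 9)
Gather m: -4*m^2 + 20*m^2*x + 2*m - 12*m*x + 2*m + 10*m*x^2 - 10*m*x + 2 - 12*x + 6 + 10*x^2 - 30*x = m^2*(20*x - 4) + m*(10*x^2 - 22*x + 4) + 10*x^2 - 42*x + 8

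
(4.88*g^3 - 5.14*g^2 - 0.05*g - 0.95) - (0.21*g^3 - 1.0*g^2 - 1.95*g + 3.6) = 4.67*g^3 - 4.14*g^2 + 1.9*g - 4.55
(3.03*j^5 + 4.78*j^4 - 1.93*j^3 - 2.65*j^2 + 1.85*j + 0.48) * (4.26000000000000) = 12.9078*j^5 + 20.3628*j^4 - 8.2218*j^3 - 11.289*j^2 + 7.881*j + 2.0448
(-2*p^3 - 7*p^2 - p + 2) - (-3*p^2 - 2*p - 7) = -2*p^3 - 4*p^2 + p + 9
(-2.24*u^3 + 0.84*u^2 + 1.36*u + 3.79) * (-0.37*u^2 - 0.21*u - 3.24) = 0.8288*u^5 + 0.1596*u^4 + 6.578*u^3 - 4.4095*u^2 - 5.2023*u - 12.2796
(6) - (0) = 6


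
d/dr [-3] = 0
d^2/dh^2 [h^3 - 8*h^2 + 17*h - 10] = 6*h - 16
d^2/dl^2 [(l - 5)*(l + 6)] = 2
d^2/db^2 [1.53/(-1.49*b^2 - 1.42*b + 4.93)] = (6.793506*b^2 + 6.474348*b - 1.53*(2.98*b + 1.42)*(5.96*b + 2.84) - 22.477842)/(1.49*b^2 + 1.42*b - 4.93)^3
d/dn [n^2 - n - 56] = 2*n - 1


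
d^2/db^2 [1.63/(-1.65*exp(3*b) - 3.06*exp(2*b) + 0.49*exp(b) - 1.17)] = (-1.63*(4.95*exp(2*b) + 6.12*exp(b) - 0.49)*(9.9*exp(2*b) + 12.24*exp(b) - 0.98)*exp(b) + (24.2055*exp(2*b) + 19.9512*exp(b) - 0.7987)*(1.65*exp(3*b) + 3.06*exp(2*b) - 0.49*exp(b) + 1.17))*exp(b)/(1.65*exp(3*b) + 3.06*exp(2*b) - 0.49*exp(b) + 1.17)^3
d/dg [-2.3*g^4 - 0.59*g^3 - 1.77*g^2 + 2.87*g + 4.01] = -9.2*g^3 - 1.77*g^2 - 3.54*g + 2.87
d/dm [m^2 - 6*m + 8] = 2*m - 6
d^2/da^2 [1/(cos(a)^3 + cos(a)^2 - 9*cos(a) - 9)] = ((-33*cos(a) + 8*cos(2*a) + 9*cos(3*a))*(cos(a)^3 + cos(a)^2 - 9*cos(a) - 9)/4 + 2*(3*cos(a)^2 + 2*cos(a) - 9)^2*sin(a)^2)/(cos(a)^3 + cos(a)^2 - 9*cos(a) - 9)^3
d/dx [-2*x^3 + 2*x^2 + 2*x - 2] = -6*x^2 + 4*x + 2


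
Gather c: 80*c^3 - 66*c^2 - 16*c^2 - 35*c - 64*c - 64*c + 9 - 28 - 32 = 80*c^3 - 82*c^2 - 163*c - 51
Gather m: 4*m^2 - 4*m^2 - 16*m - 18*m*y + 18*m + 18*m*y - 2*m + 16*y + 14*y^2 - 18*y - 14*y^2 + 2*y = 0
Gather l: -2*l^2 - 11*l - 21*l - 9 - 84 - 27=-2*l^2 - 32*l - 120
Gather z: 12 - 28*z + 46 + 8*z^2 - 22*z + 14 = 8*z^2 - 50*z + 72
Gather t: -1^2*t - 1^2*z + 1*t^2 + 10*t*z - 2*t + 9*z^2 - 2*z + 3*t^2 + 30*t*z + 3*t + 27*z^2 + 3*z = 4*t^2 + 40*t*z + 36*z^2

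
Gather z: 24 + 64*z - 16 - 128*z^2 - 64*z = 8 - 128*z^2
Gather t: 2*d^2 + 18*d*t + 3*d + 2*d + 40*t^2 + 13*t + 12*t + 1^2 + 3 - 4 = 2*d^2 + 5*d + 40*t^2 + t*(18*d + 25)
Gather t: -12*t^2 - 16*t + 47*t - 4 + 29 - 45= -12*t^2 + 31*t - 20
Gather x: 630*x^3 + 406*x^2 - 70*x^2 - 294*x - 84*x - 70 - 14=630*x^3 + 336*x^2 - 378*x - 84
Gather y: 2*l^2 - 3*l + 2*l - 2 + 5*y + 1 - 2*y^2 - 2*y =2*l^2 - l - 2*y^2 + 3*y - 1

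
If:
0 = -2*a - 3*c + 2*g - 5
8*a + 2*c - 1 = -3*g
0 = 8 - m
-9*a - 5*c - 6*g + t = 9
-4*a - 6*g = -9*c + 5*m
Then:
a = -11/2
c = 108/13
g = 123/13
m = 8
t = 1503/26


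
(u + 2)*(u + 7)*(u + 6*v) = u^3 + 6*u^2*v + 9*u^2 + 54*u*v + 14*u + 84*v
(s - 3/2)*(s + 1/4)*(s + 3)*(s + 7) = s^4 + 35*s^3/4 + 65*s^2/8 - 30*s - 63/8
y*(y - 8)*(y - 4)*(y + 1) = y^4 - 11*y^3 + 20*y^2 + 32*y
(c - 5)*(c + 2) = c^2 - 3*c - 10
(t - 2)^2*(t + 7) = t^3 + 3*t^2 - 24*t + 28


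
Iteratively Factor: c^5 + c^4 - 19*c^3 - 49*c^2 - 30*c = (c - 5)*(c^4 + 6*c^3 + 11*c^2 + 6*c) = (c - 5)*(c + 1)*(c^3 + 5*c^2 + 6*c) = c*(c - 5)*(c + 1)*(c^2 + 5*c + 6) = c*(c - 5)*(c + 1)*(c + 2)*(c + 3)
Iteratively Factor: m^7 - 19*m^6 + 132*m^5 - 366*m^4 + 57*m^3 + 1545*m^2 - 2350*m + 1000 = (m - 5)*(m^6 - 14*m^5 + 62*m^4 - 56*m^3 - 223*m^2 + 430*m - 200) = (m - 5)*(m - 1)*(m^5 - 13*m^4 + 49*m^3 - 7*m^2 - 230*m + 200) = (m - 5)*(m - 1)*(m + 2)*(m^4 - 15*m^3 + 79*m^2 - 165*m + 100) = (m - 5)*(m - 4)*(m - 1)*(m + 2)*(m^3 - 11*m^2 + 35*m - 25) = (m - 5)^2*(m - 4)*(m - 1)*(m + 2)*(m^2 - 6*m + 5) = (m - 5)^3*(m - 4)*(m - 1)*(m + 2)*(m - 1)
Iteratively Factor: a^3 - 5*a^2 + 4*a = (a - 4)*(a^2 - a) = a*(a - 4)*(a - 1)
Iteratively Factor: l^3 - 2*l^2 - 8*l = (l - 4)*(l^2 + 2*l) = (l - 4)*(l + 2)*(l)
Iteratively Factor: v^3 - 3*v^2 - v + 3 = (v - 3)*(v^2 - 1) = (v - 3)*(v - 1)*(v + 1)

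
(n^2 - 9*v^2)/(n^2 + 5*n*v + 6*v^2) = (n - 3*v)/(n + 2*v)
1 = 1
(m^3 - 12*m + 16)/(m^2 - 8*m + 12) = (m^2 + 2*m - 8)/(m - 6)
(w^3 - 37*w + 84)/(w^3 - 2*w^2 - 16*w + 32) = (w^2 + 4*w - 21)/(w^2 + 2*w - 8)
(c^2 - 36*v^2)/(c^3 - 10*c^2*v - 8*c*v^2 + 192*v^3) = (-c - 6*v)/(-c^2 + 4*c*v + 32*v^2)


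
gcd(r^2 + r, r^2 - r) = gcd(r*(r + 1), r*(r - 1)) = r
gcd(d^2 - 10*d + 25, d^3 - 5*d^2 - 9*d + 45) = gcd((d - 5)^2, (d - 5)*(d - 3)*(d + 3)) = d - 5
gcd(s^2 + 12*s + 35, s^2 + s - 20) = s + 5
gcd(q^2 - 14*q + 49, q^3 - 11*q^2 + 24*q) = 1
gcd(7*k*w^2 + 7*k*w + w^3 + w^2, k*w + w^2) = w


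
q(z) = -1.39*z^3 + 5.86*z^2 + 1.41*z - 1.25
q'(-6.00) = -219.03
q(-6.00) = 501.49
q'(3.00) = -0.96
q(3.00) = 18.19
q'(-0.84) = -11.38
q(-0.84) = 2.52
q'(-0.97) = -13.88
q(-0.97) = 4.16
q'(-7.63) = -330.78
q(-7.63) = 946.57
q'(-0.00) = 1.41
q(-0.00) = -1.25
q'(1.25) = 9.54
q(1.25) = 6.95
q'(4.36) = -26.76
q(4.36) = 1.09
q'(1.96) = 8.36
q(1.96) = 13.56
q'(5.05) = -45.75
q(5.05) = -23.70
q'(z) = -4.17*z^2 + 11.72*z + 1.41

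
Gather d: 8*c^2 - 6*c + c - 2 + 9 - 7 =8*c^2 - 5*c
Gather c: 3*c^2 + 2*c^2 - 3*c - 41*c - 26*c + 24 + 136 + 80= 5*c^2 - 70*c + 240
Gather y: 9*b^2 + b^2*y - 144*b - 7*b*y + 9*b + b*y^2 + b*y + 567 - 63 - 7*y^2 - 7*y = 9*b^2 - 135*b + y^2*(b - 7) + y*(b^2 - 6*b - 7) + 504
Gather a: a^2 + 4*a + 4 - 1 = a^2 + 4*a + 3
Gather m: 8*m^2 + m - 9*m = 8*m^2 - 8*m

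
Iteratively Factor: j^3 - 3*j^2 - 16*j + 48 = (j - 4)*(j^2 + j - 12) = (j - 4)*(j + 4)*(j - 3)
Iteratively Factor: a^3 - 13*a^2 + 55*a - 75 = (a - 3)*(a^2 - 10*a + 25) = (a - 5)*(a - 3)*(a - 5)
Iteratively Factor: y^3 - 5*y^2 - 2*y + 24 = (y - 3)*(y^2 - 2*y - 8) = (y - 4)*(y - 3)*(y + 2)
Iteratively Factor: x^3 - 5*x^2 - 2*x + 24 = (x - 4)*(x^2 - x - 6) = (x - 4)*(x - 3)*(x + 2)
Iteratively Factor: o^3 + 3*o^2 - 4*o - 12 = (o - 2)*(o^2 + 5*o + 6) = (o - 2)*(o + 3)*(o + 2)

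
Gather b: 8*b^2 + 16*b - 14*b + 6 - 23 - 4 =8*b^2 + 2*b - 21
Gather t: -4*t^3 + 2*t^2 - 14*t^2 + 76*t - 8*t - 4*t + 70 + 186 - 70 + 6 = -4*t^3 - 12*t^2 + 64*t + 192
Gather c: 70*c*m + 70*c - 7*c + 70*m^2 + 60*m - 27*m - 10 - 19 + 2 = c*(70*m + 63) + 70*m^2 + 33*m - 27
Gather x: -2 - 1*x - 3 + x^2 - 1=x^2 - x - 6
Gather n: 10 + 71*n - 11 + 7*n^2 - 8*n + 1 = 7*n^2 + 63*n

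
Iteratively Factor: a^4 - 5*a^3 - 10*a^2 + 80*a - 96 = (a - 3)*(a^3 - 2*a^2 - 16*a + 32) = (a - 4)*(a - 3)*(a^2 + 2*a - 8) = (a - 4)*(a - 3)*(a + 4)*(a - 2)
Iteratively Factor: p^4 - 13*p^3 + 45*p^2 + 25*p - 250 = (p - 5)*(p^3 - 8*p^2 + 5*p + 50) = (p - 5)*(p + 2)*(p^2 - 10*p + 25) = (p - 5)^2*(p + 2)*(p - 5)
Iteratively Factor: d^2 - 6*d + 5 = (d - 5)*(d - 1)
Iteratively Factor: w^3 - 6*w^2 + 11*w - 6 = (w - 3)*(w^2 - 3*w + 2) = (w - 3)*(w - 2)*(w - 1)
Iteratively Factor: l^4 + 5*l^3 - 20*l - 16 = (l + 2)*(l^3 + 3*l^2 - 6*l - 8) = (l + 1)*(l + 2)*(l^2 + 2*l - 8) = (l + 1)*(l + 2)*(l + 4)*(l - 2)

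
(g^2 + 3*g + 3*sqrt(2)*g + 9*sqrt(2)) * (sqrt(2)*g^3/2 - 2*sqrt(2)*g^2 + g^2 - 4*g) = sqrt(2)*g^5/2 - sqrt(2)*g^4/2 + 4*g^4 - 3*sqrt(2)*g^3 - 4*g^3 - 48*g^2 - 3*sqrt(2)*g^2 - 36*sqrt(2)*g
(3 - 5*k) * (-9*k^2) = 45*k^3 - 27*k^2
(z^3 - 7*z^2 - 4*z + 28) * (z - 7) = z^4 - 14*z^3 + 45*z^2 + 56*z - 196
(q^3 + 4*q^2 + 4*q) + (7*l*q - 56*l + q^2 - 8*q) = 7*l*q - 56*l + q^3 + 5*q^2 - 4*q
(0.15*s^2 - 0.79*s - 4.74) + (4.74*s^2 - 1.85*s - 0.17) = 4.89*s^2 - 2.64*s - 4.91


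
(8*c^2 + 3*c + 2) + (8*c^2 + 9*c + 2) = 16*c^2 + 12*c + 4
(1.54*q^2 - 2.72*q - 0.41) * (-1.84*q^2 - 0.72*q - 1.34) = -2.8336*q^4 + 3.896*q^3 + 0.6492*q^2 + 3.94*q + 0.5494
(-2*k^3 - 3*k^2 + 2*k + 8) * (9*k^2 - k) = -18*k^5 - 25*k^4 + 21*k^3 + 70*k^2 - 8*k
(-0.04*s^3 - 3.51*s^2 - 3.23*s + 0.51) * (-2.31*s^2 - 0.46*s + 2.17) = 0.0924*s^5 + 8.1265*s^4 + 8.9891*s^3 - 7.309*s^2 - 7.2437*s + 1.1067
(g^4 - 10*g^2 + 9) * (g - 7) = g^5 - 7*g^4 - 10*g^3 + 70*g^2 + 9*g - 63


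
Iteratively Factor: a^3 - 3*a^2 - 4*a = (a - 4)*(a^2 + a) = a*(a - 4)*(a + 1)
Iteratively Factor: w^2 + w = (w + 1)*(w)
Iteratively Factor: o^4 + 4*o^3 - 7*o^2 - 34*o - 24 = (o - 3)*(o^3 + 7*o^2 + 14*o + 8) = (o - 3)*(o + 2)*(o^2 + 5*o + 4) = (o - 3)*(o + 2)*(o + 4)*(o + 1)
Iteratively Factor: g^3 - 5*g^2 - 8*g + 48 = (g + 3)*(g^2 - 8*g + 16) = (g - 4)*(g + 3)*(g - 4)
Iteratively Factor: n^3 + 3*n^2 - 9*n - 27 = (n + 3)*(n^2 - 9) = (n - 3)*(n + 3)*(n + 3)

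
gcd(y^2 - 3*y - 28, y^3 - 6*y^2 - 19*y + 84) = y^2 - 3*y - 28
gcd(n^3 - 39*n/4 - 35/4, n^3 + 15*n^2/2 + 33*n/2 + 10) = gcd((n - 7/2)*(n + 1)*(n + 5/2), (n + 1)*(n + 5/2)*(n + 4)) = n^2 + 7*n/2 + 5/2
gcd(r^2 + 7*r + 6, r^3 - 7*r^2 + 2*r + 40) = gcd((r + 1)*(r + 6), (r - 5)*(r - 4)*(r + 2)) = 1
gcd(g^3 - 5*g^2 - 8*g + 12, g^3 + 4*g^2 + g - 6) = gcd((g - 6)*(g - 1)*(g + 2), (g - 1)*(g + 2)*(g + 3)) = g^2 + g - 2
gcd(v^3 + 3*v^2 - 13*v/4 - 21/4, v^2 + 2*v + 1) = v + 1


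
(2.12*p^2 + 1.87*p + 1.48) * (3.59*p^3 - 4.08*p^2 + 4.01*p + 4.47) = 7.6108*p^5 - 1.9363*p^4 + 6.1848*p^3 + 10.9367*p^2 + 14.2937*p + 6.6156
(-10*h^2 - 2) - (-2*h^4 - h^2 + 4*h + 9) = 2*h^4 - 9*h^2 - 4*h - 11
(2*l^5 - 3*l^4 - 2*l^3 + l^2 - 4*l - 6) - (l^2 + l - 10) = 2*l^5 - 3*l^4 - 2*l^3 - 5*l + 4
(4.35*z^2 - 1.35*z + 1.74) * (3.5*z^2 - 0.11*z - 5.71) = 15.225*z^4 - 5.2035*z^3 - 18.6*z^2 + 7.5171*z - 9.9354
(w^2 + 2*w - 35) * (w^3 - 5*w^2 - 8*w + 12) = w^5 - 3*w^4 - 53*w^3 + 171*w^2 + 304*w - 420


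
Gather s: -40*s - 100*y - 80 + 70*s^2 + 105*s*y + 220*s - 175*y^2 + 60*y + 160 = 70*s^2 + s*(105*y + 180) - 175*y^2 - 40*y + 80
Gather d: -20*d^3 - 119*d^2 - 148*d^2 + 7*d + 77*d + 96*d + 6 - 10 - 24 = -20*d^3 - 267*d^2 + 180*d - 28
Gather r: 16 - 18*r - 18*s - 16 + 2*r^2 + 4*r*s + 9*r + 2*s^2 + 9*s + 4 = 2*r^2 + r*(4*s - 9) + 2*s^2 - 9*s + 4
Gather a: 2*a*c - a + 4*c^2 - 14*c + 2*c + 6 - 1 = a*(2*c - 1) + 4*c^2 - 12*c + 5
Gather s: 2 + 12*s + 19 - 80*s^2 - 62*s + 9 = -80*s^2 - 50*s + 30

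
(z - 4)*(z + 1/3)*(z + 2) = z^3 - 5*z^2/3 - 26*z/3 - 8/3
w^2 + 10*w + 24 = (w + 4)*(w + 6)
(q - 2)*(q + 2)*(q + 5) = q^3 + 5*q^2 - 4*q - 20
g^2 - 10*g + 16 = (g - 8)*(g - 2)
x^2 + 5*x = x*(x + 5)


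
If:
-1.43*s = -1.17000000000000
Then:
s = 0.82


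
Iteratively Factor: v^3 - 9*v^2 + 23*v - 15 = (v - 5)*(v^2 - 4*v + 3) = (v - 5)*(v - 3)*(v - 1)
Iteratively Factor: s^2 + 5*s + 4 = (s + 4)*(s + 1)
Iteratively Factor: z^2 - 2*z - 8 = (z + 2)*(z - 4)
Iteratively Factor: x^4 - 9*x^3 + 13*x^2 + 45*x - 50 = (x + 2)*(x^3 - 11*x^2 + 35*x - 25) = (x - 5)*(x + 2)*(x^2 - 6*x + 5) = (x - 5)*(x - 1)*(x + 2)*(x - 5)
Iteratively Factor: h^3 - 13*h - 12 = (h + 1)*(h^2 - h - 12) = (h + 1)*(h + 3)*(h - 4)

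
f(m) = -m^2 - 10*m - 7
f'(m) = -2*m - 10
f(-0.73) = -0.23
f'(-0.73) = -8.54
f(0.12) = -8.21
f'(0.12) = -10.24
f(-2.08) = 9.47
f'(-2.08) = -5.84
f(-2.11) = 9.65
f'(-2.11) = -5.78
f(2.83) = -43.31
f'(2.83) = -15.66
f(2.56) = -39.15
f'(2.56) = -15.12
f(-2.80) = 13.16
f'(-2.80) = -4.40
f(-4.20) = 17.36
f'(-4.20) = -1.60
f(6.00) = -103.00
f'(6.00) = -22.00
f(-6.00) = 17.00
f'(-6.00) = 2.00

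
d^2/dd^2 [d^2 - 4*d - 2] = 2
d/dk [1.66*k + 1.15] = 1.66000000000000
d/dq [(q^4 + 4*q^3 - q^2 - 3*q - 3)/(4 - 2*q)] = (-3*q^4 + 25*q^2 - 4*q - 9)/(2*(q^2 - 4*q + 4))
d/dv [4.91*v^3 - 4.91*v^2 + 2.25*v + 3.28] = 14.73*v^2 - 9.82*v + 2.25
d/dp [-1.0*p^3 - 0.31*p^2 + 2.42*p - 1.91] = -3.0*p^2 - 0.62*p + 2.42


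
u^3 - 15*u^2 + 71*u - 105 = (u - 7)*(u - 5)*(u - 3)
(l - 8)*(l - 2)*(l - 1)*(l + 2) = l^4 - 9*l^3 + 4*l^2 + 36*l - 32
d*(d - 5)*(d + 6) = d^3 + d^2 - 30*d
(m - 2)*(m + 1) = m^2 - m - 2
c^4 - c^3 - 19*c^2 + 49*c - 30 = (c - 3)*(c - 2)*(c - 1)*(c + 5)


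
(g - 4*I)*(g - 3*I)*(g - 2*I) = g^3 - 9*I*g^2 - 26*g + 24*I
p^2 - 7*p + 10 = (p - 5)*(p - 2)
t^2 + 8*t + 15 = (t + 3)*(t + 5)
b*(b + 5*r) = b^2 + 5*b*r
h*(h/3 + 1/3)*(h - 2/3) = h^3/3 + h^2/9 - 2*h/9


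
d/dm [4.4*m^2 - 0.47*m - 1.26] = 8.8*m - 0.47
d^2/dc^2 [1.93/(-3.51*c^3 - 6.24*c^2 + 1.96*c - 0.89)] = ((40.6458*c + 24.0864)*(3.51*c^3 + 6.24*c^2 - 1.96*c + 0.89) - 1.93*(10.53*c^2 + 12.48*c - 1.96)*(21.06*c^2 + 24.96*c - 3.92))/(3.51*c^3 + 6.24*c^2 - 1.96*c + 0.89)^3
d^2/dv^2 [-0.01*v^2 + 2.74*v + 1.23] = -0.0200000000000000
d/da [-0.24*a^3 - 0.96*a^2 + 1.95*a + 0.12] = -0.72*a^2 - 1.92*a + 1.95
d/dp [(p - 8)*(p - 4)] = 2*p - 12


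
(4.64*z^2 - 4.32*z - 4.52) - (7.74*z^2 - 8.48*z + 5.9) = -3.1*z^2 + 4.16*z - 10.42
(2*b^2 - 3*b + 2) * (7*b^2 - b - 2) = 14*b^4 - 23*b^3 + 13*b^2 + 4*b - 4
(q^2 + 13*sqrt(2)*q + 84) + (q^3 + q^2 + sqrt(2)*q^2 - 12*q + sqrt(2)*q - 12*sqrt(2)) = q^3 + sqrt(2)*q^2 + 2*q^2 - 12*q + 14*sqrt(2)*q - 12*sqrt(2) + 84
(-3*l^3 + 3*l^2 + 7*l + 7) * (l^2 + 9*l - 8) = -3*l^5 - 24*l^4 + 58*l^3 + 46*l^2 + 7*l - 56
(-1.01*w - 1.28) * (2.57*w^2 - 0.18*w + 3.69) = -2.5957*w^3 - 3.1078*w^2 - 3.4965*w - 4.7232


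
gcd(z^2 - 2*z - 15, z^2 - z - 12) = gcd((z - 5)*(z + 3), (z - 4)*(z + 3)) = z + 3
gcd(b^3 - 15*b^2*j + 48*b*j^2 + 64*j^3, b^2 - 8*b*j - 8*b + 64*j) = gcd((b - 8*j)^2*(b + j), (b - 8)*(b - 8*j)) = b - 8*j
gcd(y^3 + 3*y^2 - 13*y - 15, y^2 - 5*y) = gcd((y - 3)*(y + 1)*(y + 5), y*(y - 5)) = 1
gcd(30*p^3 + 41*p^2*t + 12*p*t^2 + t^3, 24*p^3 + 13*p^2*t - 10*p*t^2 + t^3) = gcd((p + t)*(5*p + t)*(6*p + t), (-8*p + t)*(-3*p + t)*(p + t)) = p + t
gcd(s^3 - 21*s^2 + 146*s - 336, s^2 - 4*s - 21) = s - 7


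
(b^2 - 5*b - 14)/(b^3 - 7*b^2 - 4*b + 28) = 1/(b - 2)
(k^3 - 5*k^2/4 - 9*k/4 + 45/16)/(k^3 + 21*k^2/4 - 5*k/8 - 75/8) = (k - 3/2)/(k + 5)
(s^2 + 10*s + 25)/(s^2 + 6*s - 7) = (s^2 + 10*s + 25)/(s^2 + 6*s - 7)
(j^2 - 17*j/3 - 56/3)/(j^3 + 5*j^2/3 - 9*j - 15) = (3*j^2 - 17*j - 56)/(3*j^3 + 5*j^2 - 27*j - 45)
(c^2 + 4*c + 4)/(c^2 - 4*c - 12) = (c + 2)/(c - 6)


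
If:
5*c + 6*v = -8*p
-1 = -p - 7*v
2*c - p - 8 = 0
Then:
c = 394/135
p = -292/135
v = 61/135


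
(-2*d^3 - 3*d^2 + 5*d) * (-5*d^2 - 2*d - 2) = 10*d^5 + 19*d^4 - 15*d^3 - 4*d^2 - 10*d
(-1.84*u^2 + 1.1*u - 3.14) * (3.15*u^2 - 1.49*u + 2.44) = -5.796*u^4 + 6.2066*u^3 - 16.0196*u^2 + 7.3626*u - 7.6616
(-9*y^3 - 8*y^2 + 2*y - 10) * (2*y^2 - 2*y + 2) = -18*y^5 + 2*y^4 + 2*y^3 - 40*y^2 + 24*y - 20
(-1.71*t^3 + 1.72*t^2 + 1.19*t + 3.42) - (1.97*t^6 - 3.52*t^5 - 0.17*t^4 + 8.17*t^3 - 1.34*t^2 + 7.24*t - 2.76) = -1.97*t^6 + 3.52*t^5 + 0.17*t^4 - 9.88*t^3 + 3.06*t^2 - 6.05*t + 6.18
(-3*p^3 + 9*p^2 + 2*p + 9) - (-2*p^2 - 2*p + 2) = -3*p^3 + 11*p^2 + 4*p + 7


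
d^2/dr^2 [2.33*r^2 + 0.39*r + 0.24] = 4.66000000000000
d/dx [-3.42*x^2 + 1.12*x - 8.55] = 1.12 - 6.84*x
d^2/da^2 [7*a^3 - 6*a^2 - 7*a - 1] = 42*a - 12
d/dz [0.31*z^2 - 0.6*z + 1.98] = 0.62*z - 0.6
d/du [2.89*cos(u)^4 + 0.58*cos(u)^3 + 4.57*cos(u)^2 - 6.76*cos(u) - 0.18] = (-11.56*cos(u)^3 - 1.74*cos(u)^2 - 9.14*cos(u) + 6.76)*sin(u)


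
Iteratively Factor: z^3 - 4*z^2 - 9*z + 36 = (z + 3)*(z^2 - 7*z + 12) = (z - 4)*(z + 3)*(z - 3)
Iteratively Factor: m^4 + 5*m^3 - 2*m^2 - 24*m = (m + 3)*(m^3 + 2*m^2 - 8*m) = (m - 2)*(m + 3)*(m^2 + 4*m) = m*(m - 2)*(m + 3)*(m + 4)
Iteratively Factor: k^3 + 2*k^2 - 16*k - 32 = (k - 4)*(k^2 + 6*k + 8) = (k - 4)*(k + 4)*(k + 2)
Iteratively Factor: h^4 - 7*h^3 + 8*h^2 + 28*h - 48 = (h + 2)*(h^3 - 9*h^2 + 26*h - 24) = (h - 2)*(h + 2)*(h^2 - 7*h + 12) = (h - 3)*(h - 2)*(h + 2)*(h - 4)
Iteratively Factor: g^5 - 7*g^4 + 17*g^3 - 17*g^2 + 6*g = (g - 2)*(g^4 - 5*g^3 + 7*g^2 - 3*g) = (g - 2)*(g - 1)*(g^3 - 4*g^2 + 3*g) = (g - 3)*(g - 2)*(g - 1)*(g^2 - g) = g*(g - 3)*(g - 2)*(g - 1)*(g - 1)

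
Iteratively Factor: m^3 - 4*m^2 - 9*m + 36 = (m - 3)*(m^2 - m - 12) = (m - 3)*(m + 3)*(m - 4)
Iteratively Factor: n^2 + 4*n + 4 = (n + 2)*(n + 2)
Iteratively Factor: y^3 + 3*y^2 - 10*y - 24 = (y - 3)*(y^2 + 6*y + 8) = (y - 3)*(y + 4)*(y + 2)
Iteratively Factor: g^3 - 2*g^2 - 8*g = (g + 2)*(g^2 - 4*g) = g*(g + 2)*(g - 4)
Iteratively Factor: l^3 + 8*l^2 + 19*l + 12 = (l + 1)*(l^2 + 7*l + 12) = (l + 1)*(l + 4)*(l + 3)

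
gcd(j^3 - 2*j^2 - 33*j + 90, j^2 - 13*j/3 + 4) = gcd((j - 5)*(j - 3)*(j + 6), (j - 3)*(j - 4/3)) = j - 3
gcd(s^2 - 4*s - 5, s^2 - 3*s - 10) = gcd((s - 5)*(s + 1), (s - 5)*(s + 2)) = s - 5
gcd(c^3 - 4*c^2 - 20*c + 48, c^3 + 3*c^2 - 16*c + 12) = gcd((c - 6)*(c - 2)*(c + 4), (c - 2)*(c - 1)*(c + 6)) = c - 2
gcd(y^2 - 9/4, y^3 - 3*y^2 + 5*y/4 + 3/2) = y - 3/2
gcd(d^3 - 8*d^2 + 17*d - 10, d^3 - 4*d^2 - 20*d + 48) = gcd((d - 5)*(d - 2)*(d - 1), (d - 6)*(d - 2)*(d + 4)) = d - 2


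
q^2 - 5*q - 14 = (q - 7)*(q + 2)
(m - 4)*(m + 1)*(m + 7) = m^3 + 4*m^2 - 25*m - 28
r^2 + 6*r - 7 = (r - 1)*(r + 7)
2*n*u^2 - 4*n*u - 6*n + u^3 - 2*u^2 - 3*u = (2*n + u)*(u - 3)*(u + 1)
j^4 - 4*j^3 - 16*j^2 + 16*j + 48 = (j - 6)*(j - 2)*(j + 2)^2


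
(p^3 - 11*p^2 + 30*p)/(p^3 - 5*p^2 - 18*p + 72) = p*(p - 5)/(p^2 + p - 12)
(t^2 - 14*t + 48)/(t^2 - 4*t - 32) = (t - 6)/(t + 4)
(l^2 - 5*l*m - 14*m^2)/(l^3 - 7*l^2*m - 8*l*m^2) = (-l^2 + 5*l*m + 14*m^2)/(l*(-l^2 + 7*l*m + 8*m^2))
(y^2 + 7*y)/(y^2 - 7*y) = (y + 7)/(y - 7)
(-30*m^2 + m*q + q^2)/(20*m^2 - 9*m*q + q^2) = (6*m + q)/(-4*m + q)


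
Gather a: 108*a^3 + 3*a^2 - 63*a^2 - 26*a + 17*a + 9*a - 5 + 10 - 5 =108*a^3 - 60*a^2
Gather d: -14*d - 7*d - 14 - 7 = -21*d - 21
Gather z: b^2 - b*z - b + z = b^2 - b + z*(1 - b)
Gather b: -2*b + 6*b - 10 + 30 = 4*b + 20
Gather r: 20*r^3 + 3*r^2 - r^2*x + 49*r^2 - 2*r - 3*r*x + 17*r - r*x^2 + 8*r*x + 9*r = 20*r^3 + r^2*(52 - x) + r*(-x^2 + 5*x + 24)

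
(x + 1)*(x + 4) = x^2 + 5*x + 4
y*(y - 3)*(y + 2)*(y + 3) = y^4 + 2*y^3 - 9*y^2 - 18*y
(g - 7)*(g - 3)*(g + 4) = g^3 - 6*g^2 - 19*g + 84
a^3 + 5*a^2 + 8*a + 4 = (a + 1)*(a + 2)^2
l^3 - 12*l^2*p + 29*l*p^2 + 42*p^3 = (l - 7*p)*(l - 6*p)*(l + p)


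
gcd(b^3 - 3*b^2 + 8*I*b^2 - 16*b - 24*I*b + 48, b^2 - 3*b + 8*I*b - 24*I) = b - 3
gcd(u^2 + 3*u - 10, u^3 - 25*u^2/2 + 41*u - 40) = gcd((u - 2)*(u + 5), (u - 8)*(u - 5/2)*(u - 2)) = u - 2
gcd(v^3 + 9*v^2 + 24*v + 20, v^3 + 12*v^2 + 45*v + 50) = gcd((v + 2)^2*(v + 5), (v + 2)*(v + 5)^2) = v^2 + 7*v + 10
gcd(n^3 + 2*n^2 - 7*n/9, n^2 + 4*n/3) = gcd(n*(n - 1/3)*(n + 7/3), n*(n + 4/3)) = n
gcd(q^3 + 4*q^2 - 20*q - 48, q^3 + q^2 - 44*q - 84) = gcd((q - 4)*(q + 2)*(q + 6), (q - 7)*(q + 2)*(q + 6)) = q^2 + 8*q + 12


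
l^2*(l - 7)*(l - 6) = l^4 - 13*l^3 + 42*l^2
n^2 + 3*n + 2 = (n + 1)*(n + 2)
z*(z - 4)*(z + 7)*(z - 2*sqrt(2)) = z^4 - 2*sqrt(2)*z^3 + 3*z^3 - 28*z^2 - 6*sqrt(2)*z^2 + 56*sqrt(2)*z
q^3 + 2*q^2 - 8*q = q*(q - 2)*(q + 4)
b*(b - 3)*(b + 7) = b^3 + 4*b^2 - 21*b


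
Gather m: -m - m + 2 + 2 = 4 - 2*m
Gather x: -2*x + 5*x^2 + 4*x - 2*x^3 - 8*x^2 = -2*x^3 - 3*x^2 + 2*x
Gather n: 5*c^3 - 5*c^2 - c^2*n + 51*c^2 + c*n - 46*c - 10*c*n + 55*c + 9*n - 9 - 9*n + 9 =5*c^3 + 46*c^2 + 9*c + n*(-c^2 - 9*c)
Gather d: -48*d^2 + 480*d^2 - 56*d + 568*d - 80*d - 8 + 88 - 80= 432*d^2 + 432*d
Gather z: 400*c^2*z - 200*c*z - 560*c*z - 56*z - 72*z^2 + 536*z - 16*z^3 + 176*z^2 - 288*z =-16*z^3 + 104*z^2 + z*(400*c^2 - 760*c + 192)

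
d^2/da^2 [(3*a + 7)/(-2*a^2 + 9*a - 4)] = 2*(-(3*a + 7)*(4*a - 9)^2 + (18*a - 13)*(2*a^2 - 9*a + 4))/(2*a^2 - 9*a + 4)^3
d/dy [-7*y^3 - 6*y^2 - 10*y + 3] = -21*y^2 - 12*y - 10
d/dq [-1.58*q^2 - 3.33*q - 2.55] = -3.16*q - 3.33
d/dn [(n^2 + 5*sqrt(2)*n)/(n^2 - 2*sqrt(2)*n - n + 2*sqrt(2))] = (-7*sqrt(2)*n^2 - n^2 + 4*sqrt(2)*n + 20)/(n^4 - 4*sqrt(2)*n^3 - 2*n^3 + 9*n^2 + 8*sqrt(2)*n^2 - 16*n - 4*sqrt(2)*n + 8)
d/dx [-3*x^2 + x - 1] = 1 - 6*x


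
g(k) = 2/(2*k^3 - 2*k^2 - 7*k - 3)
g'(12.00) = 0.00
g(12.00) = 0.00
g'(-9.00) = 0.00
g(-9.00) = 0.00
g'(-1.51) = -1.69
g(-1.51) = -0.52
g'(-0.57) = 6081.25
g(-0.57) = -66.26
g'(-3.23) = -0.03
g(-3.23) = -0.03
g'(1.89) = -0.14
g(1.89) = -0.20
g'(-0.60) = 2118.06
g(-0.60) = 41.67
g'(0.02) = 1.43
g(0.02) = -0.64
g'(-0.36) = 13.80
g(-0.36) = -2.40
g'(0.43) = 0.39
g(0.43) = -0.32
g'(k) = 2*(-6*k^2 + 4*k + 7)/(2*k^3 - 2*k^2 - 7*k - 3)^2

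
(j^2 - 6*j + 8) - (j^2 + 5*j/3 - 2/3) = 26/3 - 23*j/3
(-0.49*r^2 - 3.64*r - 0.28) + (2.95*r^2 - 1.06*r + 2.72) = 2.46*r^2 - 4.7*r + 2.44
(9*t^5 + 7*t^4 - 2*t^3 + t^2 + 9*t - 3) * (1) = 9*t^5 + 7*t^4 - 2*t^3 + t^2 + 9*t - 3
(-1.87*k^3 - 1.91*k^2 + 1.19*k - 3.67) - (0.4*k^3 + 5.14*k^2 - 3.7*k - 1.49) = -2.27*k^3 - 7.05*k^2 + 4.89*k - 2.18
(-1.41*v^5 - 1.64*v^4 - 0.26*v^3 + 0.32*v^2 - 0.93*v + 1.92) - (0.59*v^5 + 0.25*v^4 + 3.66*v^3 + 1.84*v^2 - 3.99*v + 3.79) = -2.0*v^5 - 1.89*v^4 - 3.92*v^3 - 1.52*v^2 + 3.06*v - 1.87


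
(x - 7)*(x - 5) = x^2 - 12*x + 35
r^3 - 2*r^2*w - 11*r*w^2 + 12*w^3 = (r - 4*w)*(r - w)*(r + 3*w)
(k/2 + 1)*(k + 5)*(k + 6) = k^3/2 + 13*k^2/2 + 26*k + 30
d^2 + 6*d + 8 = (d + 2)*(d + 4)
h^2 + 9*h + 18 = (h + 3)*(h + 6)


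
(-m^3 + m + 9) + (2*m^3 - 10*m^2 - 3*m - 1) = m^3 - 10*m^2 - 2*m + 8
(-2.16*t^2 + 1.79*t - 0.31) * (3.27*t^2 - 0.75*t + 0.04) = -7.0632*t^4 + 7.4733*t^3 - 2.4426*t^2 + 0.3041*t - 0.0124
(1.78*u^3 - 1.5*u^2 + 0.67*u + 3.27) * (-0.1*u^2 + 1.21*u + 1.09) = -0.178*u^5 + 2.3038*u^4 + 0.0582000000000002*u^3 - 1.1513*u^2 + 4.687*u + 3.5643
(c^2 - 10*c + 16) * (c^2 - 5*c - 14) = c^4 - 15*c^3 + 52*c^2 + 60*c - 224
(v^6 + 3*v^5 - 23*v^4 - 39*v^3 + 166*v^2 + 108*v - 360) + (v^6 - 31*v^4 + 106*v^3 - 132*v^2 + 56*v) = 2*v^6 + 3*v^5 - 54*v^4 + 67*v^3 + 34*v^2 + 164*v - 360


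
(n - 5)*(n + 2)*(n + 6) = n^3 + 3*n^2 - 28*n - 60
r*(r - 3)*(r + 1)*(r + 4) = r^4 + 2*r^3 - 11*r^2 - 12*r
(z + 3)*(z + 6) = z^2 + 9*z + 18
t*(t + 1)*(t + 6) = t^3 + 7*t^2 + 6*t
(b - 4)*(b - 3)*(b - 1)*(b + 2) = b^4 - 6*b^3 + 3*b^2 + 26*b - 24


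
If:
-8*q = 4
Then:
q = -1/2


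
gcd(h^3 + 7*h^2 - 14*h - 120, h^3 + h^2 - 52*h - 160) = h + 5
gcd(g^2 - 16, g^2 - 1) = 1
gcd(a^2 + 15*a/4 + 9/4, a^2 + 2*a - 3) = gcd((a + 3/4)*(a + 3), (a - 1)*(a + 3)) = a + 3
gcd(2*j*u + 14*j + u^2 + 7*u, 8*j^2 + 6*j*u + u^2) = 2*j + u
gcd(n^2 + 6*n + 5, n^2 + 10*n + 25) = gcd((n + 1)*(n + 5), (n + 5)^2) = n + 5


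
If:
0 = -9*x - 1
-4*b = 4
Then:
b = -1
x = -1/9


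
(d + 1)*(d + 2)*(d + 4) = d^3 + 7*d^2 + 14*d + 8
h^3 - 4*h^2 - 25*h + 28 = (h - 7)*(h - 1)*(h + 4)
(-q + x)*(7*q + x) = -7*q^2 + 6*q*x + x^2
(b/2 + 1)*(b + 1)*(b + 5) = b^3/2 + 4*b^2 + 17*b/2 + 5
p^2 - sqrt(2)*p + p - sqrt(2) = (p + 1)*(p - sqrt(2))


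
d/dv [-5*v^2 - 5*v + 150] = -10*v - 5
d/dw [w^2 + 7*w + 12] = 2*w + 7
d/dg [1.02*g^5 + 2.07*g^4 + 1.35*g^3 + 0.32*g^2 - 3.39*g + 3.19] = 5.1*g^4 + 8.28*g^3 + 4.05*g^2 + 0.64*g - 3.39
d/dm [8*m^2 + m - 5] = 16*m + 1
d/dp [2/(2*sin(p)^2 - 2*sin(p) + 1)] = 4*(-sin(2*p) + cos(p))/(-2*sin(p) - cos(2*p) + 2)^2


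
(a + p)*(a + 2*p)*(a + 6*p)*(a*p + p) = a^4*p + 9*a^3*p^2 + a^3*p + 20*a^2*p^3 + 9*a^2*p^2 + 12*a*p^4 + 20*a*p^3 + 12*p^4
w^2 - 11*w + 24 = (w - 8)*(w - 3)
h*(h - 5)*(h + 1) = h^3 - 4*h^2 - 5*h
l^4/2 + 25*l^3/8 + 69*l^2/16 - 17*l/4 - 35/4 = (l/2 + 1)*(l - 5/4)*(l + 2)*(l + 7/2)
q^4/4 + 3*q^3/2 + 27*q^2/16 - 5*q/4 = q*(q/4 + 1)*(q - 1/2)*(q + 5/2)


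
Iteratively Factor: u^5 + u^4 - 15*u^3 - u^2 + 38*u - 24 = (u - 3)*(u^4 + 4*u^3 - 3*u^2 - 10*u + 8) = (u - 3)*(u + 2)*(u^3 + 2*u^2 - 7*u + 4) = (u - 3)*(u - 1)*(u + 2)*(u^2 + 3*u - 4) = (u - 3)*(u - 1)*(u + 2)*(u + 4)*(u - 1)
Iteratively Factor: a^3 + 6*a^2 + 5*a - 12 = (a + 3)*(a^2 + 3*a - 4) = (a - 1)*(a + 3)*(a + 4)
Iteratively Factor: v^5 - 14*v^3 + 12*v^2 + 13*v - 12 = (v - 1)*(v^4 + v^3 - 13*v^2 - v + 12) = (v - 3)*(v - 1)*(v^3 + 4*v^2 - v - 4) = (v - 3)*(v - 1)^2*(v^2 + 5*v + 4) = (v - 3)*(v - 1)^2*(v + 1)*(v + 4)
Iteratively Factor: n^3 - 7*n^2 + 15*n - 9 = (n - 1)*(n^2 - 6*n + 9) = (n - 3)*(n - 1)*(n - 3)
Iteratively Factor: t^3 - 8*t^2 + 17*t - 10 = (t - 1)*(t^2 - 7*t + 10) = (t - 2)*(t - 1)*(t - 5)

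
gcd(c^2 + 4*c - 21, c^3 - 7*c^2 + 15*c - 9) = c - 3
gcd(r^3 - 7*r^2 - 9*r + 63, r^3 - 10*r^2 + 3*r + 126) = r^2 - 4*r - 21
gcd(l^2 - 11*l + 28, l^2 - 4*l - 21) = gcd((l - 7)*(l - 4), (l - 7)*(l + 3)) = l - 7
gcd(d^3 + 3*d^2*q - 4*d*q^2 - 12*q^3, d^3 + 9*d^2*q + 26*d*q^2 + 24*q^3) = d^2 + 5*d*q + 6*q^2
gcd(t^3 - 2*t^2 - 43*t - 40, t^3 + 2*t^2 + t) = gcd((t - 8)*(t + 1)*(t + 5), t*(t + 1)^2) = t + 1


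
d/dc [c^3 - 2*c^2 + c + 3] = 3*c^2 - 4*c + 1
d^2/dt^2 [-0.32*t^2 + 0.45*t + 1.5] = -0.640000000000000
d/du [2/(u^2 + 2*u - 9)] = 4*(-u - 1)/(u^2 + 2*u - 9)^2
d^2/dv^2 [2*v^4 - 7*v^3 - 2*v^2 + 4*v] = 24*v^2 - 42*v - 4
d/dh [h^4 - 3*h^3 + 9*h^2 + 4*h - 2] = 4*h^3 - 9*h^2 + 18*h + 4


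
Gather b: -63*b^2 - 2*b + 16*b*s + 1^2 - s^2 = -63*b^2 + b*(16*s - 2) - s^2 + 1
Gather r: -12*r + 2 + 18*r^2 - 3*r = 18*r^2 - 15*r + 2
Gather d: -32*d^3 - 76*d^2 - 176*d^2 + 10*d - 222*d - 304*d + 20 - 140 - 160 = -32*d^3 - 252*d^2 - 516*d - 280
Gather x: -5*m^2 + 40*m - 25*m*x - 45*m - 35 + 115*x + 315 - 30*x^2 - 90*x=-5*m^2 - 5*m - 30*x^2 + x*(25 - 25*m) + 280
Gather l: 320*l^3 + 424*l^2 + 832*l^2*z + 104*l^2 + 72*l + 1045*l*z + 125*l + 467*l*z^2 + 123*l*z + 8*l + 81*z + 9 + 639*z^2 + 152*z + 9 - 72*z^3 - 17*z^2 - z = 320*l^3 + l^2*(832*z + 528) + l*(467*z^2 + 1168*z + 205) - 72*z^3 + 622*z^2 + 232*z + 18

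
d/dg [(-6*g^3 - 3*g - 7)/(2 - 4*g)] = (24*g^3 - 18*g^2 - 17)/(2*(4*g^2 - 4*g + 1))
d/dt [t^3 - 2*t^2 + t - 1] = 3*t^2 - 4*t + 1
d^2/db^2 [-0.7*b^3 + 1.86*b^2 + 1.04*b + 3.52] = 3.72 - 4.2*b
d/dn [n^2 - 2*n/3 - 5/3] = 2*n - 2/3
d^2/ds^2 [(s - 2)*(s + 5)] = 2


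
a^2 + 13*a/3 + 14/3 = (a + 2)*(a + 7/3)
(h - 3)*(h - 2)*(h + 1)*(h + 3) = h^4 - h^3 - 11*h^2 + 9*h + 18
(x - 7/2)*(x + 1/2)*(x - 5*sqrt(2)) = x^3 - 5*sqrt(2)*x^2 - 3*x^2 - 7*x/4 + 15*sqrt(2)*x + 35*sqrt(2)/4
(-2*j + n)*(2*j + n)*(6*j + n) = -24*j^3 - 4*j^2*n + 6*j*n^2 + n^3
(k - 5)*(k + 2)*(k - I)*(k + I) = k^4 - 3*k^3 - 9*k^2 - 3*k - 10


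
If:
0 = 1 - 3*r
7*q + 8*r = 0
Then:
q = -8/21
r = 1/3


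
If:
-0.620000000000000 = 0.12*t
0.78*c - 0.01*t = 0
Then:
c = -0.07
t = -5.17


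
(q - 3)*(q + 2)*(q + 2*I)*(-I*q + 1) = -I*q^4 + 3*q^3 + I*q^3 - 3*q^2 + 8*I*q^2 - 18*q - 2*I*q - 12*I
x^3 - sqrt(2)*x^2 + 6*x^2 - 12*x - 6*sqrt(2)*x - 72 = (x + 6)*(x - 3*sqrt(2))*(x + 2*sqrt(2))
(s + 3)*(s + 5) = s^2 + 8*s + 15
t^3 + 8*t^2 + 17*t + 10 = (t + 1)*(t + 2)*(t + 5)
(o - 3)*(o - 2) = o^2 - 5*o + 6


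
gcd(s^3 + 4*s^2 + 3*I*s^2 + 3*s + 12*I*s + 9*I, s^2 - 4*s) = 1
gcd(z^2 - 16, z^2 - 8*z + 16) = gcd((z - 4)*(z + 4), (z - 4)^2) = z - 4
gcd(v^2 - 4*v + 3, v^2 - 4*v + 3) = v^2 - 4*v + 3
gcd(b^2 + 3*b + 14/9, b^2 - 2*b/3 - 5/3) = 1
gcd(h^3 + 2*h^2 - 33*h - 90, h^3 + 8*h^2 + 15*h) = h^2 + 8*h + 15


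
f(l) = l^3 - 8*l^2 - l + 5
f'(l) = 3*l^2 - 16*l - 1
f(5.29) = -76.13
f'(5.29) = -1.69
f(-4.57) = -252.95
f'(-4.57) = 134.77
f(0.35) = 3.71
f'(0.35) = -6.23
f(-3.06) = -95.50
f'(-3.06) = 76.05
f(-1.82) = -25.71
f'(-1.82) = 38.06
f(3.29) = -49.27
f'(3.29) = -21.17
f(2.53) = -32.54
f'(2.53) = -22.28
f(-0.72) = 1.20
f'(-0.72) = 12.08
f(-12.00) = -2863.00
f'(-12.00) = 623.00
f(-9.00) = -1363.00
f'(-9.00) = 386.00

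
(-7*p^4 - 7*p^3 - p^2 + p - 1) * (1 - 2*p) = 14*p^5 + 7*p^4 - 5*p^3 - 3*p^2 + 3*p - 1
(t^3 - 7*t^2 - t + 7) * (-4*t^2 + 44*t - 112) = -4*t^5 + 72*t^4 - 416*t^3 + 712*t^2 + 420*t - 784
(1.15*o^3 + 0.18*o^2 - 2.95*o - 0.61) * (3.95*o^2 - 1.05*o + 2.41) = 4.5425*o^5 - 0.4965*o^4 - 9.07*o^3 + 1.1218*o^2 - 6.469*o - 1.4701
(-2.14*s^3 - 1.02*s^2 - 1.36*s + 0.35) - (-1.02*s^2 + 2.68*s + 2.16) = -2.14*s^3 - 4.04*s - 1.81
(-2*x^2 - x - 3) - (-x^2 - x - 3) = -x^2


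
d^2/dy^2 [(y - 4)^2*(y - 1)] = 6*y - 18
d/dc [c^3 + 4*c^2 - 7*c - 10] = 3*c^2 + 8*c - 7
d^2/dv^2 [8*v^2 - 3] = 16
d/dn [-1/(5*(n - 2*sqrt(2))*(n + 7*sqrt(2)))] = (2*n/5 + sqrt(2))/((n - 2*sqrt(2))^2*(n + 7*sqrt(2))^2)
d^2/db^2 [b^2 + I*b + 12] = 2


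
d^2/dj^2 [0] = 0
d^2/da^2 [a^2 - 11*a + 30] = 2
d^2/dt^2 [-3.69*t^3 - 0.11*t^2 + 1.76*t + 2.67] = -22.14*t - 0.22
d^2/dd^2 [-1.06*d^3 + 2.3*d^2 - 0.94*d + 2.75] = 4.6 - 6.36*d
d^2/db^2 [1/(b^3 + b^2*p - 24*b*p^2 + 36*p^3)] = 2*(-(3*b + p)*(b^3 + b^2*p - 24*b*p^2 + 36*p^3) + (3*b^2 + 2*b*p - 24*p^2)^2)/(b^3 + b^2*p - 24*b*p^2 + 36*p^3)^3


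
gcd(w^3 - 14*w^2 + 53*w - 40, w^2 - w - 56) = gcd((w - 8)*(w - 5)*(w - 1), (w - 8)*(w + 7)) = w - 8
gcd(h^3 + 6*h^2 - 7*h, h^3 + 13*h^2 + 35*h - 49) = h^2 + 6*h - 7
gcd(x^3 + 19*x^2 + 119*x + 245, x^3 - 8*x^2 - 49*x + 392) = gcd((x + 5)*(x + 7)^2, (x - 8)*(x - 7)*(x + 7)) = x + 7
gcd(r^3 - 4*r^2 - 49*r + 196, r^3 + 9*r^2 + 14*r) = r + 7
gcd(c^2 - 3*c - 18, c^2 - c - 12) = c + 3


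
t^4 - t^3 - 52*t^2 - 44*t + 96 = (t - 8)*(t - 1)*(t + 2)*(t + 6)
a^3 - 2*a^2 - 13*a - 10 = (a - 5)*(a + 1)*(a + 2)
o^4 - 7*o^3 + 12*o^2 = o^2*(o - 4)*(o - 3)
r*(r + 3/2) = r^2 + 3*r/2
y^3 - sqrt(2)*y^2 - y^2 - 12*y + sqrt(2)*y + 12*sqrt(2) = (y - 4)*(y + 3)*(y - sqrt(2))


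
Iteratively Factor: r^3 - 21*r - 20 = (r + 1)*(r^2 - r - 20) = (r + 1)*(r + 4)*(r - 5)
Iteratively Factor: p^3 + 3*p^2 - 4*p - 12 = (p + 2)*(p^2 + p - 6) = (p + 2)*(p + 3)*(p - 2)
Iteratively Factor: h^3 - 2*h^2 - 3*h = (h)*(h^2 - 2*h - 3) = h*(h - 3)*(h + 1)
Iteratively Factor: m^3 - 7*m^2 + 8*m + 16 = (m - 4)*(m^2 - 3*m - 4) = (m - 4)*(m + 1)*(m - 4)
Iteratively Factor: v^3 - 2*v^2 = (v)*(v^2 - 2*v) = v^2*(v - 2)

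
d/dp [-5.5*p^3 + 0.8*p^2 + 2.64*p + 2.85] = -16.5*p^2 + 1.6*p + 2.64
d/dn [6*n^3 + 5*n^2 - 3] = 2*n*(9*n + 5)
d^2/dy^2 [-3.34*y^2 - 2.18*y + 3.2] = -6.68000000000000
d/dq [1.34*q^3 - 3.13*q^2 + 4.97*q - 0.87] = 4.02*q^2 - 6.26*q + 4.97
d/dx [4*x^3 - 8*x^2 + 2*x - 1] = 12*x^2 - 16*x + 2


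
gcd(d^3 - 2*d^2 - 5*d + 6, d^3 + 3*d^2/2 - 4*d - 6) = d + 2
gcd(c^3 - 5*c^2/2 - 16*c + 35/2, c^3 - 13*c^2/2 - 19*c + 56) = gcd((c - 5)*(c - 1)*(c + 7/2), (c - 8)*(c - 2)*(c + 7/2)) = c + 7/2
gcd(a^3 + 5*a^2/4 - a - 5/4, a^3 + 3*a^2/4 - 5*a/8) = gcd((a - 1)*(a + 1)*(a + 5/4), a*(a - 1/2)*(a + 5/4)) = a + 5/4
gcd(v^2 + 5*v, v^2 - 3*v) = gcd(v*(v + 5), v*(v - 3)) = v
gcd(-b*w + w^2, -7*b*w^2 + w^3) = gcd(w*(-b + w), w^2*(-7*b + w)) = w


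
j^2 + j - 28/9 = (j - 4/3)*(j + 7/3)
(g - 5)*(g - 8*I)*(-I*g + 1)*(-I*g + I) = -g^4 + 6*g^3 + 7*I*g^3 - 13*g^2 - 42*I*g^2 + 48*g + 35*I*g - 40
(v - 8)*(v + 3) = v^2 - 5*v - 24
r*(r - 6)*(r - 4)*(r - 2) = r^4 - 12*r^3 + 44*r^2 - 48*r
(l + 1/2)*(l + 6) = l^2 + 13*l/2 + 3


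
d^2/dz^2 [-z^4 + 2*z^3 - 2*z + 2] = 12*z*(1 - z)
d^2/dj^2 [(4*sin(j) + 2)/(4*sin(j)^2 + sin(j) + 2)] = 2*(-288*sin(j)^5 - 56*sin(j)^4 + 131*sin(j)^2 + 193*sin(j) - 117*sin(3*j) + 16*sin(5*j) - 22)/(4*sin(j)^2 + sin(j) + 2)^3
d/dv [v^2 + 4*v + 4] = 2*v + 4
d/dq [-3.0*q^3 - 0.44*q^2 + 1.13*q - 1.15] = -9.0*q^2 - 0.88*q + 1.13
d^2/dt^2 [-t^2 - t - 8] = -2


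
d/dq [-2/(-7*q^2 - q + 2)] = 2*(-14*q - 1)/(7*q^2 + q - 2)^2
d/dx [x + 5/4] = 1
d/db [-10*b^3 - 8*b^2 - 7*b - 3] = -30*b^2 - 16*b - 7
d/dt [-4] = 0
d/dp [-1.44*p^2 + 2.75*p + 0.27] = 2.75 - 2.88*p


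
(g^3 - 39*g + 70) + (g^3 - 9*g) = 2*g^3 - 48*g + 70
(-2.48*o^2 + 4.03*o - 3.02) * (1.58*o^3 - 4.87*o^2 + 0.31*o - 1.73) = -3.9184*o^5 + 18.445*o^4 - 25.1665*o^3 + 20.2471*o^2 - 7.9081*o + 5.2246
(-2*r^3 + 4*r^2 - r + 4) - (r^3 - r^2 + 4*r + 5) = -3*r^3 + 5*r^2 - 5*r - 1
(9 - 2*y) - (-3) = 12 - 2*y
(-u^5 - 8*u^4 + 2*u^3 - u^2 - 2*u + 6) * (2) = -2*u^5 - 16*u^4 + 4*u^3 - 2*u^2 - 4*u + 12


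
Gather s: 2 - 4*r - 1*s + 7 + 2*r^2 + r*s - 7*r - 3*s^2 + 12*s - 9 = 2*r^2 - 11*r - 3*s^2 + s*(r + 11)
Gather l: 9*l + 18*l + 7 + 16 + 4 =27*l + 27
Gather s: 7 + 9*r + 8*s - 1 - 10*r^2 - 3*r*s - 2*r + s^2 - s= -10*r^2 + 7*r + s^2 + s*(7 - 3*r) + 6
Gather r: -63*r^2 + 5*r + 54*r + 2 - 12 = -63*r^2 + 59*r - 10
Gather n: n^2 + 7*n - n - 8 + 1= n^2 + 6*n - 7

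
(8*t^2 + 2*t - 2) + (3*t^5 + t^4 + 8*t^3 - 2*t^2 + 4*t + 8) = 3*t^5 + t^4 + 8*t^3 + 6*t^2 + 6*t + 6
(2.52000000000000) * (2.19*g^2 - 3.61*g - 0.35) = 5.5188*g^2 - 9.0972*g - 0.882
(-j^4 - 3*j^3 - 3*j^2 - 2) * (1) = -j^4 - 3*j^3 - 3*j^2 - 2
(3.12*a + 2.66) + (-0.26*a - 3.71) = 2.86*a - 1.05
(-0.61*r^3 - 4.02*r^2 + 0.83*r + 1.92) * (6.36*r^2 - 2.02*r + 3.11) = -3.8796*r^5 - 24.335*r^4 + 11.5021*r^3 - 1.9676*r^2 - 1.2971*r + 5.9712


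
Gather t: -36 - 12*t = -12*t - 36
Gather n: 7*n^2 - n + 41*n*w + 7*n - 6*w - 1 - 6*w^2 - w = 7*n^2 + n*(41*w + 6) - 6*w^2 - 7*w - 1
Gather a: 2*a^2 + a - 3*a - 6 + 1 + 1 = 2*a^2 - 2*a - 4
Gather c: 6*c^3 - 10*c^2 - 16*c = 6*c^3 - 10*c^2 - 16*c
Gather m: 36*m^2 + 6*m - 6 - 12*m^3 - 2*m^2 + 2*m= -12*m^3 + 34*m^2 + 8*m - 6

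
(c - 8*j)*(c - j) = c^2 - 9*c*j + 8*j^2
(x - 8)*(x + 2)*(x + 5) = x^3 - x^2 - 46*x - 80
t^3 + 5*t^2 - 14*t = t*(t - 2)*(t + 7)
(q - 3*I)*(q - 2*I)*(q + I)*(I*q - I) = I*q^4 + 4*q^3 - I*q^3 - 4*q^2 - I*q^2 + 6*q + I*q - 6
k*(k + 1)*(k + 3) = k^3 + 4*k^2 + 3*k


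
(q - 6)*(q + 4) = q^2 - 2*q - 24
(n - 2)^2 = n^2 - 4*n + 4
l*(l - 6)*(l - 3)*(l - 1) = l^4 - 10*l^3 + 27*l^2 - 18*l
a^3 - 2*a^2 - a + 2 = (a - 2)*(a - 1)*(a + 1)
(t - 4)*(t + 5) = t^2 + t - 20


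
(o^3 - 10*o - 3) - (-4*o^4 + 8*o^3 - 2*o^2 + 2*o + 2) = 4*o^4 - 7*o^3 + 2*o^2 - 12*o - 5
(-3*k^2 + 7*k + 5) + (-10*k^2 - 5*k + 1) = -13*k^2 + 2*k + 6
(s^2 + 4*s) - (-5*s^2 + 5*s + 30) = 6*s^2 - s - 30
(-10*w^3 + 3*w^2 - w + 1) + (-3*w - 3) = -10*w^3 + 3*w^2 - 4*w - 2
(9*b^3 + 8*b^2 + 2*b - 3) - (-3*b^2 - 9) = 9*b^3 + 11*b^2 + 2*b + 6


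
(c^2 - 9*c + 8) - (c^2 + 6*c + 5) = 3 - 15*c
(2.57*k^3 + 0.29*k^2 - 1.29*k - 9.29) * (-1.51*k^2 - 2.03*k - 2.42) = -3.8807*k^5 - 5.655*k^4 - 4.8602*k^3 + 15.9448*k^2 + 21.9805*k + 22.4818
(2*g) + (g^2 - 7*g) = g^2 - 5*g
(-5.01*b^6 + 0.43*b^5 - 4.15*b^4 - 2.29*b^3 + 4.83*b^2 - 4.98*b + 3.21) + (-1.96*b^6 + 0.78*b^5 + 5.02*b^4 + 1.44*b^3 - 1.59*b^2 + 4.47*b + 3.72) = -6.97*b^6 + 1.21*b^5 + 0.869999999999999*b^4 - 0.85*b^3 + 3.24*b^2 - 0.510000000000001*b + 6.93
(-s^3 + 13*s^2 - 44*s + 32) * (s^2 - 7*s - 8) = -s^5 + 20*s^4 - 127*s^3 + 236*s^2 + 128*s - 256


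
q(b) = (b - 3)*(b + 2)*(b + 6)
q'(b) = (b - 3)*(b + 2) + (b - 3)*(b + 6) + (b + 2)*(b + 6)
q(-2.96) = 17.39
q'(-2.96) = -15.32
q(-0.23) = -32.99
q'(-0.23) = -14.14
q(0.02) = -36.24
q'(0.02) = -11.80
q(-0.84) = -22.98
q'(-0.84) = -18.28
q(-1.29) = -14.35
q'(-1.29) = -19.91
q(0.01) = -36.12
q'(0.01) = -11.90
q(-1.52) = -9.72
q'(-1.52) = -20.27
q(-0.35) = -31.23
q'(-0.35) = -15.13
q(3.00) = 0.00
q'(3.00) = 45.00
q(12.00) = 2268.00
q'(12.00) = 540.00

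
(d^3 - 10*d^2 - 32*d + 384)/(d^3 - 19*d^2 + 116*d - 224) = (d^2 - 2*d - 48)/(d^2 - 11*d + 28)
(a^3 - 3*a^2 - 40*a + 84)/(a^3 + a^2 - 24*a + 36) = (a - 7)/(a - 3)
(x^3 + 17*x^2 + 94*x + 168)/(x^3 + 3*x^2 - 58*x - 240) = (x^2 + 11*x + 28)/(x^2 - 3*x - 40)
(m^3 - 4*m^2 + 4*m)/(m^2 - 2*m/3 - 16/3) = 3*m*(-m^2 + 4*m - 4)/(-3*m^2 + 2*m + 16)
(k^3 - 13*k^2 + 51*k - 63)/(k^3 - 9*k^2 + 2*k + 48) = (k^2 - 10*k + 21)/(k^2 - 6*k - 16)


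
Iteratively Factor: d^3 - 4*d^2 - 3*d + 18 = (d - 3)*(d^2 - d - 6) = (d - 3)^2*(d + 2)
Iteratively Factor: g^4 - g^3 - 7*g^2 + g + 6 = (g - 3)*(g^3 + 2*g^2 - g - 2) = (g - 3)*(g - 1)*(g^2 + 3*g + 2) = (g - 3)*(g - 1)*(g + 2)*(g + 1)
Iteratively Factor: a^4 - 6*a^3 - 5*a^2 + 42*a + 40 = (a - 4)*(a^3 - 2*a^2 - 13*a - 10) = (a - 4)*(a + 2)*(a^2 - 4*a - 5) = (a - 5)*(a - 4)*(a + 2)*(a + 1)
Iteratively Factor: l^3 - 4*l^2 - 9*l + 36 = (l + 3)*(l^2 - 7*l + 12) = (l - 4)*(l + 3)*(l - 3)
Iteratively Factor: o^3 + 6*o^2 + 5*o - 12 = (o + 3)*(o^2 + 3*o - 4) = (o - 1)*(o + 3)*(o + 4)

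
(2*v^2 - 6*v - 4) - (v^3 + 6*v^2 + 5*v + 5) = -v^3 - 4*v^2 - 11*v - 9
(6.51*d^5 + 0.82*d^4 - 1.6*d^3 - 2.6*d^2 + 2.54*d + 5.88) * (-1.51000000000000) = -9.8301*d^5 - 1.2382*d^4 + 2.416*d^3 + 3.926*d^2 - 3.8354*d - 8.8788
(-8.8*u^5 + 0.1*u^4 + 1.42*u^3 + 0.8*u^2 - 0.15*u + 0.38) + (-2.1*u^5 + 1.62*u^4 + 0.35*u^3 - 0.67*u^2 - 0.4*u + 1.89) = -10.9*u^5 + 1.72*u^4 + 1.77*u^3 + 0.13*u^2 - 0.55*u + 2.27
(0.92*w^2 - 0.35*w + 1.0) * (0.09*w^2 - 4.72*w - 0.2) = 0.0828*w^4 - 4.3739*w^3 + 1.558*w^2 - 4.65*w - 0.2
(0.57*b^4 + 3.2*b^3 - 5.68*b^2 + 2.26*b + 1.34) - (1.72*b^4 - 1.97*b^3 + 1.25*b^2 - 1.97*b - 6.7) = -1.15*b^4 + 5.17*b^3 - 6.93*b^2 + 4.23*b + 8.04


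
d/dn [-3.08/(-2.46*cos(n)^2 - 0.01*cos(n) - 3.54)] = (15.1536*cos(n) + 0.0308)*sin(n)/(2.46*cos(n)^2 + 0.01*cos(n) + 3.54)^2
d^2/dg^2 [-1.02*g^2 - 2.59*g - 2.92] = -2.04000000000000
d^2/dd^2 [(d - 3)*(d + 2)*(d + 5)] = 6*d + 8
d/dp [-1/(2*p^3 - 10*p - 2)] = (3*p^2 - 5)/(2*(-p^3 + 5*p + 1)^2)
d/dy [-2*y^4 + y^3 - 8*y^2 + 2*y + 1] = -8*y^3 + 3*y^2 - 16*y + 2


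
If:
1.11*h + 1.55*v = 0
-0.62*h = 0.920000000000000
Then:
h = -1.48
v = 1.06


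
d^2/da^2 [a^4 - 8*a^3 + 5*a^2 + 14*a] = 12*a^2 - 48*a + 10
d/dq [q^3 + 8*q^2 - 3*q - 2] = 3*q^2 + 16*q - 3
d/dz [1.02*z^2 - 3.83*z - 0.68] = 2.04*z - 3.83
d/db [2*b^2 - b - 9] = 4*b - 1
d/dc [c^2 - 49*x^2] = 2*c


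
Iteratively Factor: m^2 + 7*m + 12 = (m + 3)*(m + 4)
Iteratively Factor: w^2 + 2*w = (w)*(w + 2)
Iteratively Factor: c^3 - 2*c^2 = (c - 2)*(c^2) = c*(c - 2)*(c)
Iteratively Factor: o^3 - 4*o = (o)*(o^2 - 4) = o*(o - 2)*(o + 2)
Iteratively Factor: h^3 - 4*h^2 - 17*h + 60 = (h + 4)*(h^2 - 8*h + 15) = (h - 5)*(h + 4)*(h - 3)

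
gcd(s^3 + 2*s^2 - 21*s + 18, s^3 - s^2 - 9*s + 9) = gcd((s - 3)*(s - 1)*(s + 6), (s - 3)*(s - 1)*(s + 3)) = s^2 - 4*s + 3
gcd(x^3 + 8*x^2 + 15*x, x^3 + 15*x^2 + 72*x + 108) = x + 3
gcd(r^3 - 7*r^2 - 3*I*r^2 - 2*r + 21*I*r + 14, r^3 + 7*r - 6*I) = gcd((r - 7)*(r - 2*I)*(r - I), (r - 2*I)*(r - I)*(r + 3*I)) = r^2 - 3*I*r - 2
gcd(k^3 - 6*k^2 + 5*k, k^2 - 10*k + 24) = 1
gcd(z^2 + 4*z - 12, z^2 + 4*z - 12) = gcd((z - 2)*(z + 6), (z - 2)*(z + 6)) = z^2 + 4*z - 12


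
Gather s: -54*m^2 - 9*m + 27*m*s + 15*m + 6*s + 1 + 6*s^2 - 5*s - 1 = -54*m^2 + 6*m + 6*s^2 + s*(27*m + 1)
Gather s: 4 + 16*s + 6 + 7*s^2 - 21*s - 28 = 7*s^2 - 5*s - 18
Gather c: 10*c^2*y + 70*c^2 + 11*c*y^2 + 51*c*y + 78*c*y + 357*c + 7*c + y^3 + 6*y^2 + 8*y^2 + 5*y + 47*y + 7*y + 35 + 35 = c^2*(10*y + 70) + c*(11*y^2 + 129*y + 364) + y^3 + 14*y^2 + 59*y + 70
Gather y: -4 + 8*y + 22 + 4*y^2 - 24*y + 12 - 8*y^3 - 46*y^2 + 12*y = -8*y^3 - 42*y^2 - 4*y + 30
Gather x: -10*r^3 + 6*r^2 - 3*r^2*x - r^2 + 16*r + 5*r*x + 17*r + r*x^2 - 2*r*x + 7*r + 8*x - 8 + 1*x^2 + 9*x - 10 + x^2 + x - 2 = -10*r^3 + 5*r^2 + 40*r + x^2*(r + 2) + x*(-3*r^2 + 3*r + 18) - 20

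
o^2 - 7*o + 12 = (o - 4)*(o - 3)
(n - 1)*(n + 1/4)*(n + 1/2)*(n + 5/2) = n^4 + 9*n^3/4 - 5*n^2/4 - 27*n/16 - 5/16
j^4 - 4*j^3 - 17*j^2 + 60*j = j*(j - 5)*(j - 3)*(j + 4)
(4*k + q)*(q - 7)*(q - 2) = 4*k*q^2 - 36*k*q + 56*k + q^3 - 9*q^2 + 14*q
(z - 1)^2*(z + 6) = z^3 + 4*z^2 - 11*z + 6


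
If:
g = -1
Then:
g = -1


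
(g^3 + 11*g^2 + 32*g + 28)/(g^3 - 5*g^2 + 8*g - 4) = (g^3 + 11*g^2 + 32*g + 28)/(g^3 - 5*g^2 + 8*g - 4)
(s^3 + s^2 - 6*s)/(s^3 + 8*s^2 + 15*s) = (s - 2)/(s + 5)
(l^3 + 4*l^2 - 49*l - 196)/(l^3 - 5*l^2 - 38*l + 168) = (l^2 + 11*l + 28)/(l^2 + 2*l - 24)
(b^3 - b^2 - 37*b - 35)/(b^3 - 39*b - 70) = (b + 1)/(b + 2)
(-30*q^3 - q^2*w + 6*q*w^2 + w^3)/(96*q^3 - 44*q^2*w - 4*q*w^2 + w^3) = (-15*q^2 - 8*q*w - w^2)/(48*q^2 + 2*q*w - w^2)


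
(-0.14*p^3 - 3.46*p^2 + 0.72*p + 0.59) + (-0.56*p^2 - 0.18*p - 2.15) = -0.14*p^3 - 4.02*p^2 + 0.54*p - 1.56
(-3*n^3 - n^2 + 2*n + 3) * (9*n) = -27*n^4 - 9*n^3 + 18*n^2 + 27*n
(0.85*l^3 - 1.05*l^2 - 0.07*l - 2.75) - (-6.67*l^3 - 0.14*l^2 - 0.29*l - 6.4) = 7.52*l^3 - 0.91*l^2 + 0.22*l + 3.65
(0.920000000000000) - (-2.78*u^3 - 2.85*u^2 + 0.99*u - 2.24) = 2.78*u^3 + 2.85*u^2 - 0.99*u + 3.16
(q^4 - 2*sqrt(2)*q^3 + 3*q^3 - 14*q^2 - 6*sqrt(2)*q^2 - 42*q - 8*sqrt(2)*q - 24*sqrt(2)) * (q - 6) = q^5 - 3*q^4 - 2*sqrt(2)*q^4 - 32*q^3 + 6*sqrt(2)*q^3 + 28*sqrt(2)*q^2 + 42*q^2 + 24*sqrt(2)*q + 252*q + 144*sqrt(2)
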